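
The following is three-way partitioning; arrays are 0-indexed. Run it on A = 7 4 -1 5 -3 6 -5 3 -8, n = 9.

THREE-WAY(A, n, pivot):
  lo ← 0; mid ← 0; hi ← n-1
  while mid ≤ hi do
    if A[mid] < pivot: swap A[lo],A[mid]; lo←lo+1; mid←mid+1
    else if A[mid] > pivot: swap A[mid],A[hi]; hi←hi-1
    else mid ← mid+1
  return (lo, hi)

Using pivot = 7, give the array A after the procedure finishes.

4 -1 5 -3 6 -5 3 -8 7

lo=0 mid=0 hi=8
7=7: mid=1
4<7: swap(0,1), lo=1 mid=2 ⇒ 4 7 -1 5 -3 6 -5 3 -8
-1<7: swap(1,2), lo=2 mid=3 ⇒ 4 -1 7 5 -3 6 -5 3 -8
5<7: swap(2,3), lo=3 mid=4 ⇒ 4 -1 5 7 -3 6 -5 3 -8
-3<7: swap(3,4), lo=4 mid=5 ⇒ 4 -1 5 -3 7 6 -5 3 -8
6<7: swap(4,5), lo=5 mid=6 ⇒ 4 -1 5 -3 6 7 -5 3 -8
-5<7: swap(5,6), lo=6 mid=7 ⇒ 4 -1 5 -3 6 -5 7 3 -8
3<7: swap(6,7), lo=7 mid=8 ⇒ 4 -1 5 -3 6 -5 3 7 -8
-8<7: swap(7,8), lo=8 mid=9 ⇒ 4 -1 5 -3 6 -5 3 -8 7
done. lo=8 hi=8; A=4 -1 5 -3 6 -5 3 -8 7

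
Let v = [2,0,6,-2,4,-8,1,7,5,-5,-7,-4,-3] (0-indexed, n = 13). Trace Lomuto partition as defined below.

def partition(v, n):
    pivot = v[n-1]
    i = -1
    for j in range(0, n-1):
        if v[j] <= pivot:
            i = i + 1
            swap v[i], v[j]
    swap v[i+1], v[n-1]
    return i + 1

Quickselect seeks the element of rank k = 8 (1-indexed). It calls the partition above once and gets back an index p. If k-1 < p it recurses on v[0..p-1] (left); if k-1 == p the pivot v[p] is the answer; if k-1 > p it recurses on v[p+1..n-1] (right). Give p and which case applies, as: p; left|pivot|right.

4; right

pivot = v[12] = -3; i = -1
j=0: v[0]=2 > -3 → no swap
j=1: v[1]=0 > -3 → no swap
j=2: v[2]=6 > -3 → no swap
j=3: v[3]=-2 > -3 → no swap
j=4: v[4]=4 > -3 → no swap
j=5: v[5]=-8 ≤ -3 → i=0, swap v[0],v[5] → [-8,0,6,-2,4,2,1,7,5,-5,-7,-4,-3]
j=6: v[6]=1 > -3 → no swap
j=7: v[7]=7 > -3 → no swap
j=8: v[8]=5 > -3 → no swap
j=9: v[9]=-5 ≤ -3 → i=1, swap v[1],v[9] → [-8,-5,6,-2,4,2,1,7,5,0,-7,-4,-3]
j=10: v[10]=-7 ≤ -3 → i=2, swap v[2],v[10] → [-8,-5,-7,-2,4,2,1,7,5,0,6,-4,-3]
j=11: v[11]=-4 ≤ -3 → i=3, swap v[3],v[11] → [-8,-5,-7,-4,4,2,1,7,5,0,6,-2,-3]
final swap v[4],v[12] → [-8,-5,-7,-4,-3,2,1,7,5,0,6,-2,4]; return 4
p = 4; k-1 = 7 > 4 ⇒ right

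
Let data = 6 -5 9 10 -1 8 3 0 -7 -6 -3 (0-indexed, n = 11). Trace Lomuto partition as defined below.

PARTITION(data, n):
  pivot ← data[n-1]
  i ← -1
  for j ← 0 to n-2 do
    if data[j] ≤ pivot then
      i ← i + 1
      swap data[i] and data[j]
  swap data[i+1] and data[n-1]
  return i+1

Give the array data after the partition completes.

pivot=-3, i=-1
j=0: 6>-3, skip
j=1: -5≤-3, i=0, swap(0,1) ⇒ -5 6 9 10 -1 8 3 0 -7 -6 -3
j=2: 9>-3, skip
j=3: 10>-3, skip
j=4: -1>-3, skip
j=5: 8>-3, skip
j=6: 3>-3, skip
j=7: 0>-3, skip
j=8: -7≤-3, i=1, swap(1,8) ⇒ -5 -7 9 10 -1 8 3 0 6 -6 -3
j=9: -6≤-3, i=2, swap(2,9) ⇒ -5 -7 -6 10 -1 8 3 0 6 9 -3
swap(3,10) ⇒ -5 -7 -6 -3 -1 8 3 0 6 9 10; return 3

-5 -7 -6 -3 -1 8 3 0 6 9 10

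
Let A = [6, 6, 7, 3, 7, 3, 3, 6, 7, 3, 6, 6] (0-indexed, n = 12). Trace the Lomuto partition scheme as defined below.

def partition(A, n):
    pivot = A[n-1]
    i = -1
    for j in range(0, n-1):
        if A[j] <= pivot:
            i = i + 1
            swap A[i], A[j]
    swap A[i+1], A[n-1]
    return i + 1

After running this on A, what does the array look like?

[6, 6, 3, 3, 3, 6, 3, 6, 6, 7, 7, 7]

pivot=6, i=-1
j=0: 6≤6, i=0, swap(0,0) ⇒ [6, 6, 7, 3, 7, 3, 3, 6, 7, 3, 6, 6]
j=1: 6≤6, i=1, swap(1,1) ⇒ [6, 6, 7, 3, 7, 3, 3, 6, 7, 3, 6, 6]
j=2: 7>6, skip
j=3: 3≤6, i=2, swap(2,3) ⇒ [6, 6, 3, 7, 7, 3, 3, 6, 7, 3, 6, 6]
j=4: 7>6, skip
j=5: 3≤6, i=3, swap(3,5) ⇒ [6, 6, 3, 3, 7, 7, 3, 6, 7, 3, 6, 6]
j=6: 3≤6, i=4, swap(4,6) ⇒ [6, 6, 3, 3, 3, 7, 7, 6, 7, 3, 6, 6]
j=7: 6≤6, i=5, swap(5,7) ⇒ [6, 6, 3, 3, 3, 6, 7, 7, 7, 3, 6, 6]
j=8: 7>6, skip
j=9: 3≤6, i=6, swap(6,9) ⇒ [6, 6, 3, 3, 3, 6, 3, 7, 7, 7, 6, 6]
j=10: 6≤6, i=7, swap(7,10) ⇒ [6, 6, 3, 3, 3, 6, 3, 6, 7, 7, 7, 6]
swap(8,11) ⇒ [6, 6, 3, 3, 3, 6, 3, 6, 6, 7, 7, 7]; return 8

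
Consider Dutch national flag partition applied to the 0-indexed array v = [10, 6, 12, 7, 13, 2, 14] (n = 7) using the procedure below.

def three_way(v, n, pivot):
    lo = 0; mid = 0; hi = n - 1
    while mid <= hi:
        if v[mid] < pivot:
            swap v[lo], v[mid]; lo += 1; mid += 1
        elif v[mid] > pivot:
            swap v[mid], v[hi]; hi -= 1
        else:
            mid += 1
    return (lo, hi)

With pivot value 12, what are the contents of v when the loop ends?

pivot = 12; lo=0, mid=0, hi=6
v[mid]=10<12: swap v[0],v[0]; lo=1,mid=1 → [10, 6, 12, 7, 13, 2, 14]
v[mid]=6<12: swap v[1],v[1]; lo=2,mid=2 → [10, 6, 12, 7, 13, 2, 14]
v[mid]=12=12: mid=3
v[mid]=7<12: swap v[2],v[3]; lo=3,mid=4 → [10, 6, 7, 12, 13, 2, 14]
v[mid]=13>12: swap v[4],v[6]; hi=5 → [10, 6, 7, 12, 14, 2, 13]
v[mid]=14>12: swap v[4],v[5]; hi=4 → [10, 6, 7, 12, 2, 14, 13]
v[mid]=2<12: swap v[3],v[4]; lo=4,mid=5 → [10, 6, 7, 2, 12, 14, 13]
end: lo=4, hi=4; v = [10, 6, 7, 2, 12, 14, 13]

[10, 6, 7, 2, 12, 14, 13]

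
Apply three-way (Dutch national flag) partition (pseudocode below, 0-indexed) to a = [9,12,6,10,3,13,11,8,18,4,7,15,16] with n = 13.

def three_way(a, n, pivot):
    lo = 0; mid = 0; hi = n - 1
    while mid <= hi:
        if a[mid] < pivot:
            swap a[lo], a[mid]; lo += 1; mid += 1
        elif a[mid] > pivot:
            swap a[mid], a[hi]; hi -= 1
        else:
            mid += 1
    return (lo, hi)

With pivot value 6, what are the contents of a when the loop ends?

[4,3,6,10,13,11,8,18,12,7,15,16,9]

lo=0 mid=0 hi=12
9>6: swap(0,12), hi=11 ⇒ [16,12,6,10,3,13,11,8,18,4,7,15,9]
16>6: swap(0,11), hi=10 ⇒ [15,12,6,10,3,13,11,8,18,4,7,16,9]
15>6: swap(0,10), hi=9 ⇒ [7,12,6,10,3,13,11,8,18,4,15,16,9]
7>6: swap(0,9), hi=8 ⇒ [4,12,6,10,3,13,11,8,18,7,15,16,9]
4<6: swap(0,0), lo=1 mid=1 ⇒ [4,12,6,10,3,13,11,8,18,7,15,16,9]
12>6: swap(1,8), hi=7 ⇒ [4,18,6,10,3,13,11,8,12,7,15,16,9]
18>6: swap(1,7), hi=6 ⇒ [4,8,6,10,3,13,11,18,12,7,15,16,9]
8>6: swap(1,6), hi=5 ⇒ [4,11,6,10,3,13,8,18,12,7,15,16,9]
11>6: swap(1,5), hi=4 ⇒ [4,13,6,10,3,11,8,18,12,7,15,16,9]
13>6: swap(1,4), hi=3 ⇒ [4,3,6,10,13,11,8,18,12,7,15,16,9]
3<6: swap(1,1), lo=2 mid=2 ⇒ [4,3,6,10,13,11,8,18,12,7,15,16,9]
6=6: mid=3
10>6: swap(3,3), hi=2 ⇒ [4,3,6,10,13,11,8,18,12,7,15,16,9]
done. lo=2 hi=2; a=[4,3,6,10,13,11,8,18,12,7,15,16,9]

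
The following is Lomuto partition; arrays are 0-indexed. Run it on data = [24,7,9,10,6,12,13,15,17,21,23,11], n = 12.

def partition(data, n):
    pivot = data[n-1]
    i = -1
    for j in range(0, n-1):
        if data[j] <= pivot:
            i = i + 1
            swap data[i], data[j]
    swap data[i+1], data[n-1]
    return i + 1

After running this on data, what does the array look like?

[7,9,10,6,11,12,13,15,17,21,23,24]

pivot = data[11] = 11; i = -1
j=0: data[0]=24 > 11 → no swap
j=1: data[1]=7 ≤ 11 → i=0, swap data[0],data[1] → [7,24,9,10,6,12,13,15,17,21,23,11]
j=2: data[2]=9 ≤ 11 → i=1, swap data[1],data[2] → [7,9,24,10,6,12,13,15,17,21,23,11]
j=3: data[3]=10 ≤ 11 → i=2, swap data[2],data[3] → [7,9,10,24,6,12,13,15,17,21,23,11]
j=4: data[4]=6 ≤ 11 → i=3, swap data[3],data[4] → [7,9,10,6,24,12,13,15,17,21,23,11]
j=5: data[5]=12 > 11 → no swap
j=6: data[6]=13 > 11 → no swap
j=7: data[7]=15 > 11 → no swap
j=8: data[8]=17 > 11 → no swap
j=9: data[9]=21 > 11 → no swap
j=10: data[10]=23 > 11 → no swap
final swap data[4],data[11] → [7,9,10,6,11,12,13,15,17,21,23,24]; return 4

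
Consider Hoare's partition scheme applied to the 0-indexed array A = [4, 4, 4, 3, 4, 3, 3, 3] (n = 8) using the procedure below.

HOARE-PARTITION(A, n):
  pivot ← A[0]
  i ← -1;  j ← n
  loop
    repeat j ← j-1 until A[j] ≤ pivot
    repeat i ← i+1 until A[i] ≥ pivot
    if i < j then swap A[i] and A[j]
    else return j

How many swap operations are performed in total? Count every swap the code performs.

3

pivot=4
j stops at 7 (3), i stops at 0 (4); swap ⇒ [3, 4, 4, 3, 4, 3, 3, 4]
j stops at 6 (3), i stops at 1 (4); swap ⇒ [3, 3, 4, 3, 4, 3, 4, 4]
j stops at 5 (3), i stops at 2 (4); swap ⇒ [3, 3, 3, 3, 4, 4, 4, 4]
j stops at 4, i stops at 4; i≥j ⇒ return 4. A=[3, 3, 3, 3, 4, 4, 4, 4]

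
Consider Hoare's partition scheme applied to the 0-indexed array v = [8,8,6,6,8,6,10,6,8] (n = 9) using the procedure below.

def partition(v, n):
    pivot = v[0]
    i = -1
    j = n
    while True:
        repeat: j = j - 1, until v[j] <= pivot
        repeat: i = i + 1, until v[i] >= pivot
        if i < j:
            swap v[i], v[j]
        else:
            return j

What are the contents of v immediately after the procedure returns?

pivot = v[0] = 8; i = -1, j = 9
j→8 (v[8]=8≤8), i→0 (v[0]=8≥8); i<j, swap → [8,8,6,6,8,6,10,6,8]
j→7 (v[7]=6≤8), i→1 (v[1]=8≥8); i<j, swap → [8,6,6,6,8,6,10,8,8]
j→5 (v[5]=6≤8), i→4 (v[4]=8≥8); i<j, swap → [8,6,6,6,6,8,10,8,8]
j→4, i→5; i≥j, return j=4. v = [8,6,6,6,6,8,10,8,8]

[8,6,6,6,6,8,10,8,8]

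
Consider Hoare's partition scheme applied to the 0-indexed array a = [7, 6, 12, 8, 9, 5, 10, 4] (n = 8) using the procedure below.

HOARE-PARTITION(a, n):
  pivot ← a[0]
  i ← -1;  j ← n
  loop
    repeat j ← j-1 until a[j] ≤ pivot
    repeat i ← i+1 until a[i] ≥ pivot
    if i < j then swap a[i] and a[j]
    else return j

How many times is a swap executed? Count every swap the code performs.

pivot = a[0] = 7; i = -1, j = 8
j→7 (a[7]=4≤7), i→0 (a[0]=7≥7); i<j, swap → [4, 6, 12, 8, 9, 5, 10, 7]
j→5 (a[5]=5≤7), i→2 (a[2]=12≥7); i<j, swap → [4, 6, 5, 8, 9, 12, 10, 7]
j→2, i→3; i≥j, return j=2. a = [4, 6, 5, 8, 9, 12, 10, 7]

2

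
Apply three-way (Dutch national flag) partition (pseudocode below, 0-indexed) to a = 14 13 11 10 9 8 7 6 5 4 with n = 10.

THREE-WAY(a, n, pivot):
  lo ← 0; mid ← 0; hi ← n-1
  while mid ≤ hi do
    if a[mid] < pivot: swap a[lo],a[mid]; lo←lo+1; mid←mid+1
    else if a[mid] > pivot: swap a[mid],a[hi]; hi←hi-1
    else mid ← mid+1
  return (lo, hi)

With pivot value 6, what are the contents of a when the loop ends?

4 5 6 9 8 7 10 11 13 14

pivot = 6; lo=0, mid=0, hi=9
a[mid]=14>6: swap a[0],a[9]; hi=8 → 4 13 11 10 9 8 7 6 5 14
a[mid]=4<6: swap a[0],a[0]; lo=1,mid=1 → 4 13 11 10 9 8 7 6 5 14
a[mid]=13>6: swap a[1],a[8]; hi=7 → 4 5 11 10 9 8 7 6 13 14
a[mid]=5<6: swap a[1],a[1]; lo=2,mid=2 → 4 5 11 10 9 8 7 6 13 14
a[mid]=11>6: swap a[2],a[7]; hi=6 → 4 5 6 10 9 8 7 11 13 14
a[mid]=6=6: mid=3
a[mid]=10>6: swap a[3],a[6]; hi=5 → 4 5 6 7 9 8 10 11 13 14
a[mid]=7>6: swap a[3],a[5]; hi=4 → 4 5 6 8 9 7 10 11 13 14
a[mid]=8>6: swap a[3],a[4]; hi=3 → 4 5 6 9 8 7 10 11 13 14
a[mid]=9>6: swap a[3],a[3]; hi=2 → 4 5 6 9 8 7 10 11 13 14
end: lo=2, hi=2; a = 4 5 6 9 8 7 10 11 13 14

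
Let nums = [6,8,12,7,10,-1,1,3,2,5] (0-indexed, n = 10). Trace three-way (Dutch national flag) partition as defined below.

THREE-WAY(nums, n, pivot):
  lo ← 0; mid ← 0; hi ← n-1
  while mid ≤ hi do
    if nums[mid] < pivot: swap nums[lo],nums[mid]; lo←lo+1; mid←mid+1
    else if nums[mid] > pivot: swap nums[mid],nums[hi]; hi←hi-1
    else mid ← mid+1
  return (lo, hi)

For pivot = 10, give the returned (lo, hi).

lo=0 mid=0 hi=9
6<10: swap(0,0), lo=1 mid=1 ⇒ [6,8,12,7,10,-1,1,3,2,5]
8<10: swap(1,1), lo=2 mid=2 ⇒ [6,8,12,7,10,-1,1,3,2,5]
12>10: swap(2,9), hi=8 ⇒ [6,8,5,7,10,-1,1,3,2,12]
5<10: swap(2,2), lo=3 mid=3 ⇒ [6,8,5,7,10,-1,1,3,2,12]
7<10: swap(3,3), lo=4 mid=4 ⇒ [6,8,5,7,10,-1,1,3,2,12]
10=10: mid=5
-1<10: swap(4,5), lo=5 mid=6 ⇒ [6,8,5,7,-1,10,1,3,2,12]
1<10: swap(5,6), lo=6 mid=7 ⇒ [6,8,5,7,-1,1,10,3,2,12]
3<10: swap(6,7), lo=7 mid=8 ⇒ [6,8,5,7,-1,1,3,10,2,12]
2<10: swap(7,8), lo=8 mid=9 ⇒ [6,8,5,7,-1,1,3,2,10,12]
done. lo=8 hi=8; nums=[6,8,5,7,-1,1,3,2,10,12]

(8, 8)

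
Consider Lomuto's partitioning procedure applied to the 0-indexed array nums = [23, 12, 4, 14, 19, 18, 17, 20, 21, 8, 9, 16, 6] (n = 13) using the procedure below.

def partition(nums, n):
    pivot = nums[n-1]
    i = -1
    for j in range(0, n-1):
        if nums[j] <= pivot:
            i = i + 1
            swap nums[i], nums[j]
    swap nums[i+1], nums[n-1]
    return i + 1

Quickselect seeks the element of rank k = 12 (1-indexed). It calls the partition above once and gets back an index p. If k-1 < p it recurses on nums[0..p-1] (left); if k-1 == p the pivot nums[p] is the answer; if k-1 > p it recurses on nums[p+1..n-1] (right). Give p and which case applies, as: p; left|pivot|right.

pivot = nums[12] = 6; i = -1
j=0: nums[0]=23 > 6 → no swap
j=1: nums[1]=12 > 6 → no swap
j=2: nums[2]=4 ≤ 6 → i=0, swap nums[0],nums[2] → [4, 12, 23, 14, 19, 18, 17, 20, 21, 8, 9, 16, 6]
j=3: nums[3]=14 > 6 → no swap
j=4: nums[4]=19 > 6 → no swap
j=5: nums[5]=18 > 6 → no swap
j=6: nums[6]=17 > 6 → no swap
j=7: nums[7]=20 > 6 → no swap
j=8: nums[8]=21 > 6 → no swap
j=9: nums[9]=8 > 6 → no swap
j=10: nums[10]=9 > 6 → no swap
j=11: nums[11]=16 > 6 → no swap
final swap nums[1],nums[12] → [4, 6, 23, 14, 19, 18, 17, 20, 21, 8, 9, 16, 12]; return 1
p = 1; k-1 = 11 > 1 ⇒ right

1; right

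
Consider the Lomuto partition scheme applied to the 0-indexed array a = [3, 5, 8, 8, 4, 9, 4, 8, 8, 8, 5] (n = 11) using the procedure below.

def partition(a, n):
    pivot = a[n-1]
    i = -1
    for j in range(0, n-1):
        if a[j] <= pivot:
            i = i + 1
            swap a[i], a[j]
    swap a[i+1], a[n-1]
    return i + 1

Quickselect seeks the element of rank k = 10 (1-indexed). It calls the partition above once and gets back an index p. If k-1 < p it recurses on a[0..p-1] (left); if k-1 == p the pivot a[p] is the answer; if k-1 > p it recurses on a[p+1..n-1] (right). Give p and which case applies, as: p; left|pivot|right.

pivot = a[10] = 5; i = -1
j=0: a[0]=3 ≤ 5 → i=0, swap a[0],a[0] (no change) → [3, 5, 8, 8, 4, 9, 4, 8, 8, 8, 5]
j=1: a[1]=5 ≤ 5 → i=1, swap a[1],a[1] (no change) → [3, 5, 8, 8, 4, 9, 4, 8, 8, 8, 5]
j=2: a[2]=8 > 5 → no swap
j=3: a[3]=8 > 5 → no swap
j=4: a[4]=4 ≤ 5 → i=2, swap a[2],a[4] → [3, 5, 4, 8, 8, 9, 4, 8, 8, 8, 5]
j=5: a[5]=9 > 5 → no swap
j=6: a[6]=4 ≤ 5 → i=3, swap a[3],a[6] → [3, 5, 4, 4, 8, 9, 8, 8, 8, 8, 5]
j=7: a[7]=8 > 5 → no swap
j=8: a[8]=8 > 5 → no swap
j=9: a[9]=8 > 5 → no swap
final swap a[4],a[10] → [3, 5, 4, 4, 5, 9, 8, 8, 8, 8, 8]; return 4
p = 4; k-1 = 9 > 4 ⇒ right

4; right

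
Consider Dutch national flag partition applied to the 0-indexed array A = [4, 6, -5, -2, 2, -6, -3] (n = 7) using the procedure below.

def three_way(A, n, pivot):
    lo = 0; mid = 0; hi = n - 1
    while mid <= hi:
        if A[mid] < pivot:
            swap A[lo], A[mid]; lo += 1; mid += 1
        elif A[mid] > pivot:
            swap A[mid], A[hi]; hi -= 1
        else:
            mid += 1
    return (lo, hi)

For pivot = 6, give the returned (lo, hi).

(6, 6)

pivot = 6; lo=0, mid=0, hi=6
A[mid]=4<6: swap A[0],A[0]; lo=1,mid=1 → [4, 6, -5, -2, 2, -6, -3]
A[mid]=6=6: mid=2
A[mid]=-5<6: swap A[1],A[2]; lo=2,mid=3 → [4, -5, 6, -2, 2, -6, -3]
A[mid]=-2<6: swap A[2],A[3]; lo=3,mid=4 → [4, -5, -2, 6, 2, -6, -3]
A[mid]=2<6: swap A[3],A[4]; lo=4,mid=5 → [4, -5, -2, 2, 6, -6, -3]
A[mid]=-6<6: swap A[4],A[5]; lo=5,mid=6 → [4, -5, -2, 2, -6, 6, -3]
A[mid]=-3<6: swap A[5],A[6]; lo=6,mid=7 → [4, -5, -2, 2, -6, -3, 6]
end: lo=6, hi=6; A = [4, -5, -2, 2, -6, -3, 6]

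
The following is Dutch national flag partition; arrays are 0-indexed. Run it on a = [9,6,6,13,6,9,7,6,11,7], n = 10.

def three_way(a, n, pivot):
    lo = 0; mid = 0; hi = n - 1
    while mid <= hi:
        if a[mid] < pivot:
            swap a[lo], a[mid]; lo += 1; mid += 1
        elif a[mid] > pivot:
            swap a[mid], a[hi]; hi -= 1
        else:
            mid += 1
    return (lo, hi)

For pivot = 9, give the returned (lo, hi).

pivot = 9; lo=0, mid=0, hi=9
a[mid]=9=9: mid=1
a[mid]=6<9: swap a[0],a[1]; lo=1,mid=2 → [6,9,6,13,6,9,7,6,11,7]
a[mid]=6<9: swap a[1],a[2]; lo=2,mid=3 → [6,6,9,13,6,9,7,6,11,7]
a[mid]=13>9: swap a[3],a[9]; hi=8 → [6,6,9,7,6,9,7,6,11,13]
a[mid]=7<9: swap a[2],a[3]; lo=3,mid=4 → [6,6,7,9,6,9,7,6,11,13]
a[mid]=6<9: swap a[3],a[4]; lo=4,mid=5 → [6,6,7,6,9,9,7,6,11,13]
a[mid]=9=9: mid=6
a[mid]=7<9: swap a[4],a[6]; lo=5,mid=7 → [6,6,7,6,7,9,9,6,11,13]
a[mid]=6<9: swap a[5],a[7]; lo=6,mid=8 → [6,6,7,6,7,6,9,9,11,13]
a[mid]=11>9: swap a[8],a[8]; hi=7 → [6,6,7,6,7,6,9,9,11,13]
end: lo=6, hi=7; a = [6,6,7,6,7,6,9,9,11,13]

(6, 7)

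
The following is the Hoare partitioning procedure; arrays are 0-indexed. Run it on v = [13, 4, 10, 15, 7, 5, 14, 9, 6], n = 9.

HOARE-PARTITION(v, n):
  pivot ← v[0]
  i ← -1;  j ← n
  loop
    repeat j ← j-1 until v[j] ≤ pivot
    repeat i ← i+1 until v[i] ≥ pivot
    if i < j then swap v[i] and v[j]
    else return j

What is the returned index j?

5

pivot = v[0] = 13; i = -1, j = 9
j→8 (v[8]=6≤13), i→0 (v[0]=13≥13); i<j, swap → [6, 4, 10, 15, 7, 5, 14, 9, 13]
j→7 (v[7]=9≤13), i→3 (v[3]=15≥13); i<j, swap → [6, 4, 10, 9, 7, 5, 14, 15, 13]
j→5, i→6; i≥j, return j=5. v = [6, 4, 10, 9, 7, 5, 14, 15, 13]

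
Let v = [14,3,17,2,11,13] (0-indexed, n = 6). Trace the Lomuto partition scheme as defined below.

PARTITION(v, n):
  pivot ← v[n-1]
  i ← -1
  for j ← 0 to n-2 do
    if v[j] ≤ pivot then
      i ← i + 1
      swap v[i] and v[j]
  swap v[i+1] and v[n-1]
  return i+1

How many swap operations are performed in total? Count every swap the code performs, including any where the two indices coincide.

4

pivot = v[5] = 13; i = -1
j=0: v[0]=14 > 13 → no swap
j=1: v[1]=3 ≤ 13 → i=0, swap v[0],v[1] → [3,14,17,2,11,13]
j=2: v[2]=17 > 13 → no swap
j=3: v[3]=2 ≤ 13 → i=1, swap v[1],v[3] → [3,2,17,14,11,13]
j=4: v[4]=11 ≤ 13 → i=2, swap v[2],v[4] → [3,2,11,14,17,13]
final swap v[3],v[5] → [3,2,11,13,17,14]; return 3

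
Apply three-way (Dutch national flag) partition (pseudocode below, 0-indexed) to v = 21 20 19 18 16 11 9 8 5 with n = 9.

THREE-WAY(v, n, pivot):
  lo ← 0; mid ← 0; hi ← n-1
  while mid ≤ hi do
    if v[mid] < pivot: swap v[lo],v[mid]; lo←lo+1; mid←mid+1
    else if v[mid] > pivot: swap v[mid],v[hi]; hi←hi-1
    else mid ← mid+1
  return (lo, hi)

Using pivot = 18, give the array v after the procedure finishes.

5 8 9 16 11 18 19 20 21

lo=0 mid=0 hi=8
21>18: swap(0,8), hi=7 ⇒ 5 20 19 18 16 11 9 8 21
5<18: swap(0,0), lo=1 mid=1 ⇒ 5 20 19 18 16 11 9 8 21
20>18: swap(1,7), hi=6 ⇒ 5 8 19 18 16 11 9 20 21
8<18: swap(1,1), lo=2 mid=2 ⇒ 5 8 19 18 16 11 9 20 21
19>18: swap(2,6), hi=5 ⇒ 5 8 9 18 16 11 19 20 21
9<18: swap(2,2), lo=3 mid=3 ⇒ 5 8 9 18 16 11 19 20 21
18=18: mid=4
16<18: swap(3,4), lo=4 mid=5 ⇒ 5 8 9 16 18 11 19 20 21
11<18: swap(4,5), lo=5 mid=6 ⇒ 5 8 9 16 11 18 19 20 21
done. lo=5 hi=5; v=5 8 9 16 11 18 19 20 21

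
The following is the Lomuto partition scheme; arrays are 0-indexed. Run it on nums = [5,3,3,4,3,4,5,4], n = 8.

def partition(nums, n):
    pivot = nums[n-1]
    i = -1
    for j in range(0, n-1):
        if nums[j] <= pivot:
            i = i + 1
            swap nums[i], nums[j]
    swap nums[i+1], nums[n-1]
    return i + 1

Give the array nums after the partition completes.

[3,3,4,3,4,4,5,5]

pivot = nums[7] = 4; i = -1
j=0: nums[0]=5 > 4 → no swap
j=1: nums[1]=3 ≤ 4 → i=0, swap nums[0],nums[1] → [3,5,3,4,3,4,5,4]
j=2: nums[2]=3 ≤ 4 → i=1, swap nums[1],nums[2] → [3,3,5,4,3,4,5,4]
j=3: nums[3]=4 ≤ 4 → i=2, swap nums[2],nums[3] → [3,3,4,5,3,4,5,4]
j=4: nums[4]=3 ≤ 4 → i=3, swap nums[3],nums[4] → [3,3,4,3,5,4,5,4]
j=5: nums[5]=4 ≤ 4 → i=4, swap nums[4],nums[5] → [3,3,4,3,4,5,5,4]
j=6: nums[6]=5 > 4 → no swap
final swap nums[5],nums[7] → [3,3,4,3,4,4,5,5]; return 5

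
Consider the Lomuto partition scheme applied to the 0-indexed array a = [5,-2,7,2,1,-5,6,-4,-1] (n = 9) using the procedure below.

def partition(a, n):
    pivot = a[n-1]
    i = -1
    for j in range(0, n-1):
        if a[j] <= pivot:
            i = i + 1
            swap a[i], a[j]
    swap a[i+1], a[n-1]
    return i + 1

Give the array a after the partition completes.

pivot=-1, i=-1
j=0: 5>-1, skip
j=1: -2≤-1, i=0, swap(0,1) ⇒ [-2,5,7,2,1,-5,6,-4,-1]
j=2: 7>-1, skip
j=3: 2>-1, skip
j=4: 1>-1, skip
j=5: -5≤-1, i=1, swap(1,5) ⇒ [-2,-5,7,2,1,5,6,-4,-1]
j=6: 6>-1, skip
j=7: -4≤-1, i=2, swap(2,7) ⇒ [-2,-5,-4,2,1,5,6,7,-1]
swap(3,8) ⇒ [-2,-5,-4,-1,1,5,6,7,2]; return 3

[-2,-5,-4,-1,1,5,6,7,2]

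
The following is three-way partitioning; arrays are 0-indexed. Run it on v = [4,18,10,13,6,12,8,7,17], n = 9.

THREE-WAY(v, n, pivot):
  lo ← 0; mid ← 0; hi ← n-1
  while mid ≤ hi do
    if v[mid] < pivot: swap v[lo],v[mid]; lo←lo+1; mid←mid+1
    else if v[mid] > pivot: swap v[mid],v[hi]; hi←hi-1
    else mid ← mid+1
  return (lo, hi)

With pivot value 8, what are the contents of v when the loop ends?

[4,7,6,8,12,13,10,17,18]

pivot = 8; lo=0, mid=0, hi=8
v[mid]=4<8: swap v[0],v[0]; lo=1,mid=1 → [4,18,10,13,6,12,8,7,17]
v[mid]=18>8: swap v[1],v[8]; hi=7 → [4,17,10,13,6,12,8,7,18]
v[mid]=17>8: swap v[1],v[7]; hi=6 → [4,7,10,13,6,12,8,17,18]
v[mid]=7<8: swap v[1],v[1]; lo=2,mid=2 → [4,7,10,13,6,12,8,17,18]
v[mid]=10>8: swap v[2],v[6]; hi=5 → [4,7,8,13,6,12,10,17,18]
v[mid]=8=8: mid=3
v[mid]=13>8: swap v[3],v[5]; hi=4 → [4,7,8,12,6,13,10,17,18]
v[mid]=12>8: swap v[3],v[4]; hi=3 → [4,7,8,6,12,13,10,17,18]
v[mid]=6<8: swap v[2],v[3]; lo=3,mid=4 → [4,7,6,8,12,13,10,17,18]
end: lo=3, hi=3; v = [4,7,6,8,12,13,10,17,18]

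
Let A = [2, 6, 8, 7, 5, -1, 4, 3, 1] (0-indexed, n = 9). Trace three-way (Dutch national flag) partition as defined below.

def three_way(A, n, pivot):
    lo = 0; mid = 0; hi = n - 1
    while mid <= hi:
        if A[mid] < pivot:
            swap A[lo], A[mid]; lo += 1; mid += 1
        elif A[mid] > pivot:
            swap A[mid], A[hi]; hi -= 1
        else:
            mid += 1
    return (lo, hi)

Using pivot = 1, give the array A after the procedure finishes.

[-1, 1, 7, 5, 8, 4, 3, 6, 2]

pivot = 1; lo=0, mid=0, hi=8
A[mid]=2>1: swap A[0],A[8]; hi=7 → [1, 6, 8, 7, 5, -1, 4, 3, 2]
A[mid]=1=1: mid=1
A[mid]=6>1: swap A[1],A[7]; hi=6 → [1, 3, 8, 7, 5, -1, 4, 6, 2]
A[mid]=3>1: swap A[1],A[6]; hi=5 → [1, 4, 8, 7, 5, -1, 3, 6, 2]
A[mid]=4>1: swap A[1],A[5]; hi=4 → [1, -1, 8, 7, 5, 4, 3, 6, 2]
A[mid]=-1<1: swap A[0],A[1]; lo=1,mid=2 → [-1, 1, 8, 7, 5, 4, 3, 6, 2]
A[mid]=8>1: swap A[2],A[4]; hi=3 → [-1, 1, 5, 7, 8, 4, 3, 6, 2]
A[mid]=5>1: swap A[2],A[3]; hi=2 → [-1, 1, 7, 5, 8, 4, 3, 6, 2]
A[mid]=7>1: swap A[2],A[2]; hi=1 → [-1, 1, 7, 5, 8, 4, 3, 6, 2]
end: lo=1, hi=1; A = [-1, 1, 7, 5, 8, 4, 3, 6, 2]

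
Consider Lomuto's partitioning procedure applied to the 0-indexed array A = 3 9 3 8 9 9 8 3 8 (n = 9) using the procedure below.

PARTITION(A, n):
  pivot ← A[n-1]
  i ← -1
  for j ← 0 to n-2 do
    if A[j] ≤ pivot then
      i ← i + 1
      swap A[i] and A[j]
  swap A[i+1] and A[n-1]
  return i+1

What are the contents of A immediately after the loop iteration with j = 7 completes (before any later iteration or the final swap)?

3 3 8 8 3 9 9 9 8

pivot = A[8] = 8; i = -1
j=0: A[0]=3 ≤ 8 → i=0, swap A[0],A[0] (no change) → 3 9 3 8 9 9 8 3 8
j=1: A[1]=9 > 8 → no swap
j=2: A[2]=3 ≤ 8 → i=1, swap A[1],A[2] → 3 3 9 8 9 9 8 3 8
j=3: A[3]=8 ≤ 8 → i=2, swap A[2],A[3] → 3 3 8 9 9 9 8 3 8
j=4: A[4]=9 > 8 → no swap
j=5: A[5]=9 > 8 → no swap
j=6: A[6]=8 ≤ 8 → i=3, swap A[3],A[6] → 3 3 8 8 9 9 9 3 8
j=7: A[7]=3 ≤ 8 → i=4, swap A[4],A[7] → 3 3 8 8 3 9 9 9 8
(after j=7) A = 3 3 8 8 3 9 9 9 8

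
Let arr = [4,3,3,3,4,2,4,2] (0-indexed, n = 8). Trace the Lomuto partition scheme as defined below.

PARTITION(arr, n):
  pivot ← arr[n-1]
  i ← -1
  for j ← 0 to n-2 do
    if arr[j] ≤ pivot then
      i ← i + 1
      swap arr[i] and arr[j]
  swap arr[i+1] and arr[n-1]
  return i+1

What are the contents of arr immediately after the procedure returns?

pivot=2, i=-1
j=0: 4>2, skip
j=1: 3>2, skip
j=2: 3>2, skip
j=3: 3>2, skip
j=4: 4>2, skip
j=5: 2≤2, i=0, swap(0,5) ⇒ [2,3,3,3,4,4,4,2]
j=6: 4>2, skip
swap(1,7) ⇒ [2,2,3,3,4,4,4,3]; return 1

[2,2,3,3,4,4,4,3]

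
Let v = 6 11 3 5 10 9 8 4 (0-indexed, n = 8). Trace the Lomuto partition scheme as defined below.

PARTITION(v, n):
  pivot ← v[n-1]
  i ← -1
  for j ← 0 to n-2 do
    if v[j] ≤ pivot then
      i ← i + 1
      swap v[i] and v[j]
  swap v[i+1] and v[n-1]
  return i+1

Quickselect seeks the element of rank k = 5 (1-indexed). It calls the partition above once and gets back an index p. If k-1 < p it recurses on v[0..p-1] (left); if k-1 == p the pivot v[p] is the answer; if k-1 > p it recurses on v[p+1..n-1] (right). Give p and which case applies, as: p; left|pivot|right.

pivot = v[7] = 4; i = -1
j=0: v[0]=6 > 4 → no swap
j=1: v[1]=11 > 4 → no swap
j=2: v[2]=3 ≤ 4 → i=0, swap v[0],v[2] → 3 11 6 5 10 9 8 4
j=3: v[3]=5 > 4 → no swap
j=4: v[4]=10 > 4 → no swap
j=5: v[5]=9 > 4 → no swap
j=6: v[6]=8 > 4 → no swap
final swap v[1],v[7] → 3 4 6 5 10 9 8 11; return 1
p = 1; k-1 = 4 > 1 ⇒ right

1; right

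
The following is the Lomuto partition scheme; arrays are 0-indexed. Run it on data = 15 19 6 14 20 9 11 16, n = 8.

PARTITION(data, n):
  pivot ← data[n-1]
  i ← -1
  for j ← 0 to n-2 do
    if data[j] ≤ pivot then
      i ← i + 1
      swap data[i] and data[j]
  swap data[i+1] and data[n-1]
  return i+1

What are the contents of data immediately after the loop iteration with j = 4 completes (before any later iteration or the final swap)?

15 6 14 19 20 9 11 16

pivot = data[7] = 16; i = -1
j=0: data[0]=15 ≤ 16 → i=0, swap data[0],data[0] (no change) → 15 19 6 14 20 9 11 16
j=1: data[1]=19 > 16 → no swap
j=2: data[2]=6 ≤ 16 → i=1, swap data[1],data[2] → 15 6 19 14 20 9 11 16
j=3: data[3]=14 ≤ 16 → i=2, swap data[2],data[3] → 15 6 14 19 20 9 11 16
j=4: data[4]=20 > 16 → no swap
(after j=4) data = 15 6 14 19 20 9 11 16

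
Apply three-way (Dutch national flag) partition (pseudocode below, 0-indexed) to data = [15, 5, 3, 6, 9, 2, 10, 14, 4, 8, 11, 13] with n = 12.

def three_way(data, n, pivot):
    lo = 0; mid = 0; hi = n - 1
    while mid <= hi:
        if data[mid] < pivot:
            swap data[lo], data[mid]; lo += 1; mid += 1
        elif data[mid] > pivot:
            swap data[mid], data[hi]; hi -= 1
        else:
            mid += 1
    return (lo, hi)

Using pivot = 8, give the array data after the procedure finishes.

[5, 3, 6, 4, 2, 8, 14, 10, 9, 11, 13, 15]

pivot = 8; lo=0, mid=0, hi=11
data[mid]=15>8: swap data[0],data[11]; hi=10 → [13, 5, 3, 6, 9, 2, 10, 14, 4, 8, 11, 15]
data[mid]=13>8: swap data[0],data[10]; hi=9 → [11, 5, 3, 6, 9, 2, 10, 14, 4, 8, 13, 15]
data[mid]=11>8: swap data[0],data[9]; hi=8 → [8, 5, 3, 6, 9, 2, 10, 14, 4, 11, 13, 15]
data[mid]=8=8: mid=1
data[mid]=5<8: swap data[0],data[1]; lo=1,mid=2 → [5, 8, 3, 6, 9, 2, 10, 14, 4, 11, 13, 15]
data[mid]=3<8: swap data[1],data[2]; lo=2,mid=3 → [5, 3, 8, 6, 9, 2, 10, 14, 4, 11, 13, 15]
data[mid]=6<8: swap data[2],data[3]; lo=3,mid=4 → [5, 3, 6, 8, 9, 2, 10, 14, 4, 11, 13, 15]
data[mid]=9>8: swap data[4],data[8]; hi=7 → [5, 3, 6, 8, 4, 2, 10, 14, 9, 11, 13, 15]
data[mid]=4<8: swap data[3],data[4]; lo=4,mid=5 → [5, 3, 6, 4, 8, 2, 10, 14, 9, 11, 13, 15]
data[mid]=2<8: swap data[4],data[5]; lo=5,mid=6 → [5, 3, 6, 4, 2, 8, 10, 14, 9, 11, 13, 15]
data[mid]=10>8: swap data[6],data[7]; hi=6 → [5, 3, 6, 4, 2, 8, 14, 10, 9, 11, 13, 15]
data[mid]=14>8: swap data[6],data[6]; hi=5 → [5, 3, 6, 4, 2, 8, 14, 10, 9, 11, 13, 15]
end: lo=5, hi=5; data = [5, 3, 6, 4, 2, 8, 14, 10, 9, 11, 13, 15]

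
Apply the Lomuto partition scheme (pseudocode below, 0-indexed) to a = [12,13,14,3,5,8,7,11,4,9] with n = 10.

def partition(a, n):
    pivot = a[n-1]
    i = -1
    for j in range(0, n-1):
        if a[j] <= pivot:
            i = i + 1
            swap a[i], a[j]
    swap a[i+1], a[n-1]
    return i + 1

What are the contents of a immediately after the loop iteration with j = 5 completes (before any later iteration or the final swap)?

[3,5,8,12,13,14,7,11,4,9]

pivot=9, i=-1
j=0: 12>9, skip
j=1: 13>9, skip
j=2: 14>9, skip
j=3: 3≤9, i=0, swap(0,3) ⇒ [3,13,14,12,5,8,7,11,4,9]
j=4: 5≤9, i=1, swap(1,4) ⇒ [3,5,14,12,13,8,7,11,4,9]
j=5: 8≤9, i=2, swap(2,5) ⇒ [3,5,8,12,13,14,7,11,4,9]
(after j=5) a = [3,5,8,12,13,14,7,11,4,9]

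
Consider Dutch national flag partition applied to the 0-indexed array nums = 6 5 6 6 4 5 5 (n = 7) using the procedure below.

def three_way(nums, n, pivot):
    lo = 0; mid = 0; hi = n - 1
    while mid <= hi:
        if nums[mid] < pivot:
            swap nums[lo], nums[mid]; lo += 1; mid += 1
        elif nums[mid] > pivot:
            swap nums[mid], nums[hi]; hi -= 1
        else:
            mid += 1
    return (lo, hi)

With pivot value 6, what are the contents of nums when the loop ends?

pivot = 6; lo=0, mid=0, hi=6
nums[mid]=6=6: mid=1
nums[mid]=5<6: swap nums[0],nums[1]; lo=1,mid=2 → 5 6 6 6 4 5 5
nums[mid]=6=6: mid=3
nums[mid]=6=6: mid=4
nums[mid]=4<6: swap nums[1],nums[4]; lo=2,mid=5 → 5 4 6 6 6 5 5
nums[mid]=5<6: swap nums[2],nums[5]; lo=3,mid=6 → 5 4 5 6 6 6 5
nums[mid]=5<6: swap nums[3],nums[6]; lo=4,mid=7 → 5 4 5 5 6 6 6
end: lo=4, hi=6; nums = 5 4 5 5 6 6 6

5 4 5 5 6 6 6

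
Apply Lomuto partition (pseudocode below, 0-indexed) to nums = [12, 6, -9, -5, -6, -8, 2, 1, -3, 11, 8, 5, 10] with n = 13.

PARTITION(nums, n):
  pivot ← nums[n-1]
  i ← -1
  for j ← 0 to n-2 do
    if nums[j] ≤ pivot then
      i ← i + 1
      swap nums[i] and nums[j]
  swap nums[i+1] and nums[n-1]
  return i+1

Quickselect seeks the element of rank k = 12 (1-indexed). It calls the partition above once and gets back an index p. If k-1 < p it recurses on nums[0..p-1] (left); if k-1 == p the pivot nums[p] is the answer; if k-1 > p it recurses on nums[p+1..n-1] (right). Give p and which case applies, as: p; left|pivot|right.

10; right

pivot=10, i=-1
j=0: 12>10, skip
j=1: 6≤10, i=0, swap(0,1) ⇒ [6, 12, -9, -5, -6, -8, 2, 1, -3, 11, 8, 5, 10]
j=2: -9≤10, i=1, swap(1,2) ⇒ [6, -9, 12, -5, -6, -8, 2, 1, -3, 11, 8, 5, 10]
j=3: -5≤10, i=2, swap(2,3) ⇒ [6, -9, -5, 12, -6, -8, 2, 1, -3, 11, 8, 5, 10]
j=4: -6≤10, i=3, swap(3,4) ⇒ [6, -9, -5, -6, 12, -8, 2, 1, -3, 11, 8, 5, 10]
j=5: -8≤10, i=4, swap(4,5) ⇒ [6, -9, -5, -6, -8, 12, 2, 1, -3, 11, 8, 5, 10]
j=6: 2≤10, i=5, swap(5,6) ⇒ [6, -9, -5, -6, -8, 2, 12, 1, -3, 11, 8, 5, 10]
j=7: 1≤10, i=6, swap(6,7) ⇒ [6, -9, -5, -6, -8, 2, 1, 12, -3, 11, 8, 5, 10]
j=8: -3≤10, i=7, swap(7,8) ⇒ [6, -9, -5, -6, -8, 2, 1, -3, 12, 11, 8, 5, 10]
j=9: 11>10, skip
j=10: 8≤10, i=8, swap(8,10) ⇒ [6, -9, -5, -6, -8, 2, 1, -3, 8, 11, 12, 5, 10]
j=11: 5≤10, i=9, swap(9,11) ⇒ [6, -9, -5, -6, -8, 2, 1, -3, 8, 5, 12, 11, 10]
swap(10,12) ⇒ [6, -9, -5, -6, -8, 2, 1, -3, 8, 5, 10, 11, 12]; return 10
p = 10; k-1 = 11 > 10 ⇒ right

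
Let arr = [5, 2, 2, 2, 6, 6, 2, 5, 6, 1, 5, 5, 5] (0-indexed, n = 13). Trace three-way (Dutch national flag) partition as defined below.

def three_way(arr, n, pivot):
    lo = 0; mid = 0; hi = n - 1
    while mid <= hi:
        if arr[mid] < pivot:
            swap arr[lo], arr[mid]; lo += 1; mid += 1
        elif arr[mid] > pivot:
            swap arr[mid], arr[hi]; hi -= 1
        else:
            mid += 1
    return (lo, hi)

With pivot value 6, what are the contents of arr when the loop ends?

[5, 2, 2, 2, 2, 5, 1, 5, 5, 5, 6, 6, 6]

pivot = 6; lo=0, mid=0, hi=12
arr[mid]=5<6: swap arr[0],arr[0]; lo=1,mid=1 → [5, 2, 2, 2, 6, 6, 2, 5, 6, 1, 5, 5, 5]
arr[mid]=2<6: swap arr[1],arr[1]; lo=2,mid=2 → [5, 2, 2, 2, 6, 6, 2, 5, 6, 1, 5, 5, 5]
arr[mid]=2<6: swap arr[2],arr[2]; lo=3,mid=3 → [5, 2, 2, 2, 6, 6, 2, 5, 6, 1, 5, 5, 5]
arr[mid]=2<6: swap arr[3],arr[3]; lo=4,mid=4 → [5, 2, 2, 2, 6, 6, 2, 5, 6, 1, 5, 5, 5]
arr[mid]=6=6: mid=5
arr[mid]=6=6: mid=6
arr[mid]=2<6: swap arr[4],arr[6]; lo=5,mid=7 → [5, 2, 2, 2, 2, 6, 6, 5, 6, 1, 5, 5, 5]
arr[mid]=5<6: swap arr[5],arr[7]; lo=6,mid=8 → [5, 2, 2, 2, 2, 5, 6, 6, 6, 1, 5, 5, 5]
arr[mid]=6=6: mid=9
arr[mid]=1<6: swap arr[6],arr[9]; lo=7,mid=10 → [5, 2, 2, 2, 2, 5, 1, 6, 6, 6, 5, 5, 5]
arr[mid]=5<6: swap arr[7],arr[10]; lo=8,mid=11 → [5, 2, 2, 2, 2, 5, 1, 5, 6, 6, 6, 5, 5]
arr[mid]=5<6: swap arr[8],arr[11]; lo=9,mid=12 → [5, 2, 2, 2, 2, 5, 1, 5, 5, 6, 6, 6, 5]
arr[mid]=5<6: swap arr[9],arr[12]; lo=10,mid=13 → [5, 2, 2, 2, 2, 5, 1, 5, 5, 5, 6, 6, 6]
end: lo=10, hi=12; arr = [5, 2, 2, 2, 2, 5, 1, 5, 5, 5, 6, 6, 6]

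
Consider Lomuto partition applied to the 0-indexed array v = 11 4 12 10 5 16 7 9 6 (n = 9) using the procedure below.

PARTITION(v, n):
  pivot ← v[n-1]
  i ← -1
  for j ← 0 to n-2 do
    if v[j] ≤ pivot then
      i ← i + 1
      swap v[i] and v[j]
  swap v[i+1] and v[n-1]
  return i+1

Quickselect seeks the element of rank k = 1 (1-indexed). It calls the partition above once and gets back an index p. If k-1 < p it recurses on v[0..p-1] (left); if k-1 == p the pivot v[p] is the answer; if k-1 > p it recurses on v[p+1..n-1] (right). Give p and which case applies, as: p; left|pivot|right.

pivot = v[8] = 6; i = -1
j=0: v[0]=11 > 6 → no swap
j=1: v[1]=4 ≤ 6 → i=0, swap v[0],v[1] → 4 11 12 10 5 16 7 9 6
j=2: v[2]=12 > 6 → no swap
j=3: v[3]=10 > 6 → no swap
j=4: v[4]=5 ≤ 6 → i=1, swap v[1],v[4] → 4 5 12 10 11 16 7 9 6
j=5: v[5]=16 > 6 → no swap
j=6: v[6]=7 > 6 → no swap
j=7: v[7]=9 > 6 → no swap
final swap v[2],v[8] → 4 5 6 10 11 16 7 9 12; return 2
p = 2; k-1 = 0 < 2 ⇒ left

2; left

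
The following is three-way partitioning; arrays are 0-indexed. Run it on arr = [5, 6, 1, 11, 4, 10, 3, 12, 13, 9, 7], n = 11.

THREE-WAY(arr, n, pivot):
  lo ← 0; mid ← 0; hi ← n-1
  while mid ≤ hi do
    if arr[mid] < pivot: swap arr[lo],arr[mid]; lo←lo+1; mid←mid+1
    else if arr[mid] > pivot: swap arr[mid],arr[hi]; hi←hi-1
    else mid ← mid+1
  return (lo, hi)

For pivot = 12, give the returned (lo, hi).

(9, 9)

pivot = 12; lo=0, mid=0, hi=10
arr[mid]=5<12: swap arr[0],arr[0]; lo=1,mid=1 → [5, 6, 1, 11, 4, 10, 3, 12, 13, 9, 7]
arr[mid]=6<12: swap arr[1],arr[1]; lo=2,mid=2 → [5, 6, 1, 11, 4, 10, 3, 12, 13, 9, 7]
arr[mid]=1<12: swap arr[2],arr[2]; lo=3,mid=3 → [5, 6, 1, 11, 4, 10, 3, 12, 13, 9, 7]
arr[mid]=11<12: swap arr[3],arr[3]; lo=4,mid=4 → [5, 6, 1, 11, 4, 10, 3, 12, 13, 9, 7]
arr[mid]=4<12: swap arr[4],arr[4]; lo=5,mid=5 → [5, 6, 1, 11, 4, 10, 3, 12, 13, 9, 7]
arr[mid]=10<12: swap arr[5],arr[5]; lo=6,mid=6 → [5, 6, 1, 11, 4, 10, 3, 12, 13, 9, 7]
arr[mid]=3<12: swap arr[6],arr[6]; lo=7,mid=7 → [5, 6, 1, 11, 4, 10, 3, 12, 13, 9, 7]
arr[mid]=12=12: mid=8
arr[mid]=13>12: swap arr[8],arr[10]; hi=9 → [5, 6, 1, 11, 4, 10, 3, 12, 7, 9, 13]
arr[mid]=7<12: swap arr[7],arr[8]; lo=8,mid=9 → [5, 6, 1, 11, 4, 10, 3, 7, 12, 9, 13]
arr[mid]=9<12: swap arr[8],arr[9]; lo=9,mid=10 → [5, 6, 1, 11, 4, 10, 3, 7, 9, 12, 13]
end: lo=9, hi=9; arr = [5, 6, 1, 11, 4, 10, 3, 7, 9, 12, 13]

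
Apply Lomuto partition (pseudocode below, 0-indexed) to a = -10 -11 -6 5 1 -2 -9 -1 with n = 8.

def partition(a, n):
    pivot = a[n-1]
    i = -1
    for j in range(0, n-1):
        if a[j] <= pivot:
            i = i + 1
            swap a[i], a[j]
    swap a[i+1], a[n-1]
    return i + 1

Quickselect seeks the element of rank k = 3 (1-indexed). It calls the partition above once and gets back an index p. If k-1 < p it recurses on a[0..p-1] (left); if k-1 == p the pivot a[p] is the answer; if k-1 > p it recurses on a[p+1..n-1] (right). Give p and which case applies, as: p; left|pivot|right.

5; left

pivot=-1, i=-1
j=0: -10≤-1, i=0, swap(0,0) ⇒ -10 -11 -6 5 1 -2 -9 -1
j=1: -11≤-1, i=1, swap(1,1) ⇒ -10 -11 -6 5 1 -2 -9 -1
j=2: -6≤-1, i=2, swap(2,2) ⇒ -10 -11 -6 5 1 -2 -9 -1
j=3: 5>-1, skip
j=4: 1>-1, skip
j=5: -2≤-1, i=3, swap(3,5) ⇒ -10 -11 -6 -2 1 5 -9 -1
j=6: -9≤-1, i=4, swap(4,6) ⇒ -10 -11 -6 -2 -9 5 1 -1
swap(5,7) ⇒ -10 -11 -6 -2 -9 -1 1 5; return 5
p = 5; k-1 = 2 < 5 ⇒ left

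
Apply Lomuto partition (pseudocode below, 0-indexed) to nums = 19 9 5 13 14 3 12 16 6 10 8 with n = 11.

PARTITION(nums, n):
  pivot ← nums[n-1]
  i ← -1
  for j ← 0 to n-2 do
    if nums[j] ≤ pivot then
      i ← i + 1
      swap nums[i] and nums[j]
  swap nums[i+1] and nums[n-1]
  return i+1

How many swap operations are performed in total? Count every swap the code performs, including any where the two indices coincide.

pivot=8, i=-1
j=0: 19>8, skip
j=1: 9>8, skip
j=2: 5≤8, i=0, swap(0,2) ⇒ 5 9 19 13 14 3 12 16 6 10 8
j=3: 13>8, skip
j=4: 14>8, skip
j=5: 3≤8, i=1, swap(1,5) ⇒ 5 3 19 13 14 9 12 16 6 10 8
j=6: 12>8, skip
j=7: 16>8, skip
j=8: 6≤8, i=2, swap(2,8) ⇒ 5 3 6 13 14 9 12 16 19 10 8
j=9: 10>8, skip
swap(3,10) ⇒ 5 3 6 8 14 9 12 16 19 10 13; return 3

4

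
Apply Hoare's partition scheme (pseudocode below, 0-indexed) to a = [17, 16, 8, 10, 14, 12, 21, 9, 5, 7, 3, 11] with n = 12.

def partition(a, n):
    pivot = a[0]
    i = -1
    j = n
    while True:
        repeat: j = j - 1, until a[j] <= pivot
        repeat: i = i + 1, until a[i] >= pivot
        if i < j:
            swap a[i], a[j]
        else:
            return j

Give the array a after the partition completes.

pivot = a[0] = 17; i = -1, j = 12
j→11 (a[11]=11≤17), i→0 (a[0]=17≥17); i<j, swap → [11, 16, 8, 10, 14, 12, 21, 9, 5, 7, 3, 17]
j→10 (a[10]=3≤17), i→6 (a[6]=21≥17); i<j, swap → [11, 16, 8, 10, 14, 12, 3, 9, 5, 7, 21, 17]
j→9, i→10; i≥j, return j=9. a = [11, 16, 8, 10, 14, 12, 3, 9, 5, 7, 21, 17]

[11, 16, 8, 10, 14, 12, 3, 9, 5, 7, 21, 17]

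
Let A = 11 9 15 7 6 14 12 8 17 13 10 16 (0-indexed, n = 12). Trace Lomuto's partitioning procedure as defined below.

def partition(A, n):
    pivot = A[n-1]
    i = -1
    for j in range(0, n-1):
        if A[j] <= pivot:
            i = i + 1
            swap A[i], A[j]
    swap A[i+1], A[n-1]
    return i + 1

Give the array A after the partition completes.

11 9 15 7 6 14 12 8 13 10 16 17

pivot = A[11] = 16; i = -1
j=0: A[0]=11 ≤ 16 → i=0, swap A[0],A[0] (no change) → 11 9 15 7 6 14 12 8 17 13 10 16
j=1: A[1]=9 ≤ 16 → i=1, swap A[1],A[1] (no change) → 11 9 15 7 6 14 12 8 17 13 10 16
j=2: A[2]=15 ≤ 16 → i=2, swap A[2],A[2] (no change) → 11 9 15 7 6 14 12 8 17 13 10 16
j=3: A[3]=7 ≤ 16 → i=3, swap A[3],A[3] (no change) → 11 9 15 7 6 14 12 8 17 13 10 16
j=4: A[4]=6 ≤ 16 → i=4, swap A[4],A[4] (no change) → 11 9 15 7 6 14 12 8 17 13 10 16
j=5: A[5]=14 ≤ 16 → i=5, swap A[5],A[5] (no change) → 11 9 15 7 6 14 12 8 17 13 10 16
j=6: A[6]=12 ≤ 16 → i=6, swap A[6],A[6] (no change) → 11 9 15 7 6 14 12 8 17 13 10 16
j=7: A[7]=8 ≤ 16 → i=7, swap A[7],A[7] (no change) → 11 9 15 7 6 14 12 8 17 13 10 16
j=8: A[8]=17 > 16 → no swap
j=9: A[9]=13 ≤ 16 → i=8, swap A[8],A[9] → 11 9 15 7 6 14 12 8 13 17 10 16
j=10: A[10]=10 ≤ 16 → i=9, swap A[9],A[10] → 11 9 15 7 6 14 12 8 13 10 17 16
final swap A[10],A[11] → 11 9 15 7 6 14 12 8 13 10 16 17; return 10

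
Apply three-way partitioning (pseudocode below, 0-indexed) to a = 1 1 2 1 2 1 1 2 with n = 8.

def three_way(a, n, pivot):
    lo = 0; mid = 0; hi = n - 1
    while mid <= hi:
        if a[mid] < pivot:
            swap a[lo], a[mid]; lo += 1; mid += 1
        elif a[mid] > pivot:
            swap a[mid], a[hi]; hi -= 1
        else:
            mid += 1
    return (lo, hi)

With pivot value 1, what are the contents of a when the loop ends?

pivot = 1; lo=0, mid=0, hi=7
a[mid]=1=1: mid=1
a[mid]=1=1: mid=2
a[mid]=2>1: swap a[2],a[7]; hi=6 → 1 1 2 1 2 1 1 2
a[mid]=2>1: swap a[2],a[6]; hi=5 → 1 1 1 1 2 1 2 2
a[mid]=1=1: mid=3
a[mid]=1=1: mid=4
a[mid]=2>1: swap a[4],a[5]; hi=4 → 1 1 1 1 1 2 2 2
a[mid]=1=1: mid=5
end: lo=0, hi=4; a = 1 1 1 1 1 2 2 2

1 1 1 1 1 2 2 2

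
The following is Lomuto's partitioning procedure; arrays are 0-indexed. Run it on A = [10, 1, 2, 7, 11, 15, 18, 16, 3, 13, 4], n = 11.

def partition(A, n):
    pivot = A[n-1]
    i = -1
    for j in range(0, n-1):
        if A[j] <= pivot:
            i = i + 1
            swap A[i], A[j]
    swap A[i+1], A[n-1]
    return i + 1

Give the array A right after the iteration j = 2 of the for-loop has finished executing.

pivot=4, i=-1
j=0: 10>4, skip
j=1: 1≤4, i=0, swap(0,1) ⇒ [1, 10, 2, 7, 11, 15, 18, 16, 3, 13, 4]
j=2: 2≤4, i=1, swap(1,2) ⇒ [1, 2, 10, 7, 11, 15, 18, 16, 3, 13, 4]
(after j=2) A = [1, 2, 10, 7, 11, 15, 18, 16, 3, 13, 4]

[1, 2, 10, 7, 11, 15, 18, 16, 3, 13, 4]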